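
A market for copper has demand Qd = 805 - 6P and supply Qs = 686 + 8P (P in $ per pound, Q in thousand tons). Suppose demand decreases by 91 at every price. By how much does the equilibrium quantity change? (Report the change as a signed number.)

ΔQ = -52

Equating demand and supply, 805 - 6P = 686 + 8P gives 14P = 119, so P* = 8.5.
From the demand curve, Q* = 805 - 6(8.5) = 754.
After the shift, demand is Qd = 714 - 6P.
Re-solving, 14P = 28 gives P = 2 and Q = 702.
ΔQ = 702 - 754 = -52.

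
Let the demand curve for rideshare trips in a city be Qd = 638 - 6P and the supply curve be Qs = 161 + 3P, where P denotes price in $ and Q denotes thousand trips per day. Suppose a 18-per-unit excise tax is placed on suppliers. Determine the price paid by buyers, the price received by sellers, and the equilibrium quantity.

P_b = 59, P_s = 41, Q = 284

With a tax of 18 on suppliers, they supply based on the net price P_s = P_b - 18, so Qs = 107 + 3P_b.
Market clearing requires 638 - 6P_b = 107 + 3P_b; hence 531 = 9P_b and P_b = 59.
Then P_s = 59 - 18 = 41 and Q = 638 - 6(59) = 284.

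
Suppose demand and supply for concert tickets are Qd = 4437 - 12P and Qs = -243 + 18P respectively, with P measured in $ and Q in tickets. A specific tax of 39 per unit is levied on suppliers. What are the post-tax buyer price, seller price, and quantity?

The tax drives a wedge P_b - P_s = 39. Substituting P_s = P_b - 39 into supply: Qs = -945 + 18P_b.
Equate demand and the shifted supply: 4437 - 12P_b = -945 + 18P_b, giving 30P_b = 5382, so P_b = 179.4.
So P_s = 140.4 and the quantity traded is Q = 4437 - 12(179.4) = 2284.2.

P_b = 179.4, P_s = 140.4, Q = 2284.2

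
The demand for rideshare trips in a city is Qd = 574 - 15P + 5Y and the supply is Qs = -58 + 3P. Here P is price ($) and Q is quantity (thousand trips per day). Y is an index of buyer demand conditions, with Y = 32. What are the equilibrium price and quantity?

With Y = 32, demand is Qd = 734 - 15P.
Equating demand and supply, 734 - 15P = -58 + 3P gives 18P = 792, so P* = 44.
Then Q* = 734 - 15(44) = 74.

P* = 44, Q* = 74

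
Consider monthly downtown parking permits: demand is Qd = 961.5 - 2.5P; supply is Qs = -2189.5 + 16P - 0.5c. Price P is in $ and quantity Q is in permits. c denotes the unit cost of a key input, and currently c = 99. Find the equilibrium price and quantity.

With c = 99, supply is Qs = -2239 + 16P.
At equilibrium Qd = Qs, so 961.5 - 2.5P = -2239 + 16P; collecting terms, 3200.5 = 18.5P and P* = 173.
Substitute back: Q* = 961.5 - 2.5(173) = 529.

P* = 173, Q* = 529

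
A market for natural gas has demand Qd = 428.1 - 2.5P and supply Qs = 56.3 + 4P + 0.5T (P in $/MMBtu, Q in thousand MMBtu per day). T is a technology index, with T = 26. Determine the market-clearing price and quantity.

With T = 26, supply is Qs = 69.3 + 4P.
The market clears where 428.1 - 2.5P = 69.3 + 4P. Rearranging, 6.5P = 358.8, hence P* = 55.2.
From the demand curve, Q* = 428.1 - 2.5(55.2) = 290.1.

P* = 55.2, Q* = 290.1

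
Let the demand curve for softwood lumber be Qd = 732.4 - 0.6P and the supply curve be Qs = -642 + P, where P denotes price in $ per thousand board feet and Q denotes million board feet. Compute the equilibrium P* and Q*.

The market clears where 732.4 - 0.6P = -642 + P. Rearranging, 1.6P = 1374.4, hence P* = 859.
Then Q* = 732.4 - 0.6(859) = 217.

P* = 859, Q* = 217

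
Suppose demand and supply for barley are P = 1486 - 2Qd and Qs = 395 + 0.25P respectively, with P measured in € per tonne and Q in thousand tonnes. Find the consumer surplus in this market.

Consumer surplus = 261121

Rewriting in direct form: Qd = 743 - 0.5P.
The market clears where 743 - 0.5P = 395 + 0.25P. Rearranging, 0.75P = 348, hence P* = 464.
Substitute back: Q* = 743 - 0.5(464) = 511.
Demand choke price (Qd = 0): P = 743/0.5 = 1486. Consumer surplus = ½ × (1486 - 464) × 511 = 261121.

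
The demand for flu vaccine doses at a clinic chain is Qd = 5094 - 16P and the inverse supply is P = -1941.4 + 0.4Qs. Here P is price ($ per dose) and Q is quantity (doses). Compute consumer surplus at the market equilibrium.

Consumer surplus = 746031.125

Inverting to quantity form: Qs = 4853.5 + 2.5P.
The market clears where 5094 - 16P = 4853.5 + 2.5P. Rearranging, 18.5P = 240.5, hence P* = 13.
From the demand curve, Q* = 5094 - 16(13) = 4886.
Demand choke price (Qd = 0): P = 5094/16 = 318.375. Consumer surplus = ½ × (318.375 - 13) × 4886 = 746031.125.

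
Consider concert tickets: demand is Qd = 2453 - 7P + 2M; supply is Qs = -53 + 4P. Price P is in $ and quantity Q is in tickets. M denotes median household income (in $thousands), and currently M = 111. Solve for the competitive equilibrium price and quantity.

P* = 248, Q* = 939

With M = 111, demand is Qd = 2675 - 7P.
Equating demand and supply, 2675 - 7P = -53 + 4P gives 11P = 2728, so P* = 248.
Substitute back: Q* = 2675 - 7(248) = 939.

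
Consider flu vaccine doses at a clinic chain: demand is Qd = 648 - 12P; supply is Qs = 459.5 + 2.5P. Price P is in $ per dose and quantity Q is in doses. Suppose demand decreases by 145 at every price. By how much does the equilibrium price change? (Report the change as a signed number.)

The market clears where 648 - 12P = 459.5 + 2.5P. Rearranging, 14.5P = 188.5, hence P* = 13.
Plugging P* into demand: Q* = 648 - 12(13) = 492.
After the shift, demand is Qd = 503 - 12P.
New equilibrium: 43.5 = 14.5P, so P = 3 and Q = 467.
ΔP = 3 - 13 = -10.

ΔP = -10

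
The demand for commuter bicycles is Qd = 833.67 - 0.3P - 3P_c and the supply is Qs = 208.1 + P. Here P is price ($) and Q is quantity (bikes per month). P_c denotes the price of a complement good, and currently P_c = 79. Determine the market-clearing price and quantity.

P* = 298.9, Q* = 507

With P_c = 79, demand is Qd = 596.67 - 0.3P.
The market clears where 596.67 - 0.3P = 208.1 + P. Rearranging, 1.3P = 388.57, hence P* = 298.9.
Then Q* = 596.67 - 0.3(298.9) = 507.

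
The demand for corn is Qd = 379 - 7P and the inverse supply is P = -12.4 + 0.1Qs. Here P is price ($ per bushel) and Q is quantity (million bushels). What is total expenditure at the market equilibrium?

Total expenditure = 4110

Inverting to quantity form: Qs = 124 + 10P.
At equilibrium Qd = Qs, so 379 - 7P = 124 + 10P; collecting terms, 255 = 17P and P* = 15.
From the demand curve, Q* = 379 - 7(15) = 274.
Total expenditure = P* × Q* = 15 × 274 = 4110.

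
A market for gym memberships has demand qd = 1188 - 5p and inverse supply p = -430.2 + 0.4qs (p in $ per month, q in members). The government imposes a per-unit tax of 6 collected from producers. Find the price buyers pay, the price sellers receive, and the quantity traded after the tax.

p_b = 17, p_s = 11, q = 1103

Solving each curve for q: qs = 1075.5 + 2.5p.
With a tax of 6 on producers, they supply based on the net price p_s = p_b - 6, so qs = 1060.5 + 2.5p_b.
Set qd = qs: 1188 - 5p_b = 1060.5 + 2.5p_b, so 127.5 = 7.5p_b and p_b = 17.
So p_s = 11 and the quantity traded is q = 1188 - 5(17) = 1103.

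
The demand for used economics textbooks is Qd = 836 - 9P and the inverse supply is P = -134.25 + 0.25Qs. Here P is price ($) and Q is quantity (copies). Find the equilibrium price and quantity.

P* = 23, Q* = 629

Solving each curve for Q: Qs = 537 + 4P.
The market clears where 836 - 9P = 537 + 4P. Rearranging, 13P = 299, hence P* = 23.
From the demand curve, Q* = 836 - 9(23) = 629.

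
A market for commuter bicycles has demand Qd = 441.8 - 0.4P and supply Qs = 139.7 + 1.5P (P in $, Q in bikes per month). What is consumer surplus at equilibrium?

Consumer surplus = 178794.05

The market clears where 441.8 - 0.4P = 139.7 + 1.5P. Rearranging, 1.9P = 302.1, hence P* = 159.
From the demand curve, Q* = 441.8 - 0.4(159) = 378.2.
Demand choke price (Qd = 0): P = 441.8/0.4 = 1104.5. Consumer surplus = ½ × (1104.5 - 159) × 378.2 = 178794.05.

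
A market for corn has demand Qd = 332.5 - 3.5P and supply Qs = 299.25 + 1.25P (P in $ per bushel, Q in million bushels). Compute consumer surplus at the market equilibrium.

Consumer surplus = 13552

Equating demand and supply, 332.5 - 3.5P = 299.25 + 1.25P gives 4.75P = 33.25, so P* = 7.
From the demand curve, Q* = 332.5 - 3.5(7) = 308.
Demand choke price (Qd = 0): P = 332.5/3.5 = 95. Consumer surplus = ½ × (95 - 7) × 308 = 13552.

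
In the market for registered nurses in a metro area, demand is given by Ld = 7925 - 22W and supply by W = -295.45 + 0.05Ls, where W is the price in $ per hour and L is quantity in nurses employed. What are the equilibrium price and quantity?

Inverting to quantity form: Ls = 5909 + 20W.
The market clears where 7925 - 22W = 5909 + 20W. Rearranging, 42W = 2016, hence W* = 48.
Plugging W* into demand: L* = 7925 - 22(48) = 6869.

W* = 48, L* = 6869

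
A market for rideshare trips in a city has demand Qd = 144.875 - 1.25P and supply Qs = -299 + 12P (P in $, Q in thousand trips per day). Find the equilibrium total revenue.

Total revenue = 3450.5

Set Qd = Qs: 144.875 - 1.25P = -299 + 12P, so 443.875 = 13.25P and P* = 33.5.
From the demand curve, Q* = 144.875 - 1.25(33.5) = 103.
Total revenue = P* × Q* = 33.5 × 103 = 3450.5.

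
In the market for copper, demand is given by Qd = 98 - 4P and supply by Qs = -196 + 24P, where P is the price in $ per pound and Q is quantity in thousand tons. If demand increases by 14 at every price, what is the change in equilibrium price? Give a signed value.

ΔP = 0.5

The market clears where 98 - 4P = -196 + 24P. Rearranging, 28P = 294, hence P* = 10.5.
Substitute back: Q* = 98 - 4(10.5) = 56.
After the shift, demand is Qd = 112 - 4P.
New equilibrium: 308 = 28P, so P = 11 and Q = 68.
ΔP = 11 - 10.5 = 0.5.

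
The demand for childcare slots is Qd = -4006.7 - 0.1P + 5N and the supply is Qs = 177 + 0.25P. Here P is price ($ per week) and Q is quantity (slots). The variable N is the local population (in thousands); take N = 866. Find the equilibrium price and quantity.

With N = 866, demand is Qd = 323.3 - 0.1P.
The market clears where 323.3 - 0.1P = 177 + 0.25P. Rearranging, 0.35P = 146.3, hence P* = 418.
From the demand curve, Q* = 323.3 - 0.1(418) = 281.5.

P* = 418, Q* = 281.5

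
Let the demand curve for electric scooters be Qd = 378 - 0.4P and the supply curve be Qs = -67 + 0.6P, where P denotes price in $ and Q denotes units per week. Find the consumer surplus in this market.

Consumer surplus = 50000

Set Qd = Qs: 378 - 0.4P = -67 + 0.6P, so 445 = P and P* = 445.
From the demand curve, Q* = 378 - 0.4(445) = 200.
Demand choke price (Qd = 0): P = 378/0.4 = 945. Consumer surplus = ½ × (945 - 445) × 200 = 50000.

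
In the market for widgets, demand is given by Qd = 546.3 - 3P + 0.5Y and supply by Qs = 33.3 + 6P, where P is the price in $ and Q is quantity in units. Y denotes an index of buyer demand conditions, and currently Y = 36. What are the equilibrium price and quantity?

With Y = 36, demand is Qd = 564.3 - 3P.
The market clears where 564.3 - 3P = 33.3 + 6P. Rearranging, 9P = 531, hence P* = 59.
Substitute back: Q* = 564.3 - 3(59) = 387.3.

P* = 59, Q* = 387.3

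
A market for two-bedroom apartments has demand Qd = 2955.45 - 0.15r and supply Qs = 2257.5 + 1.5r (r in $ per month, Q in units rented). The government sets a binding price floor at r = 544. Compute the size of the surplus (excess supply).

With r fixed at 544, quantity demanded is 2873.85 and quantity supplied is 3073.5.
Surplus = Qs - Qd = 3073.5 - 2873.85 = 199.65.

Surplus = 199.65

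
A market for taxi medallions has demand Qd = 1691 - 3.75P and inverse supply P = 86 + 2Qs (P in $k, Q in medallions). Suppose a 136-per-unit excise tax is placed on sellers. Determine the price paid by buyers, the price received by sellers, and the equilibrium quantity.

P_b = 424, P_s = 288, Q = 101

Inverting to quantity form: Qs = -43 + 0.5P.
Sellers keep P_s = P_b - 136 per unit, so supply in terms of the buyer price is Qs = -111 + 0.5P_b.
Equate demand and the shifted supply: 1691 - 3.75P_b = -111 + 0.5P_b, giving 4.25P_b = 1802, so P_b = 424.
Then P_s = 424 - 136 = 288 and Q = 1691 - 3.75(424) = 101.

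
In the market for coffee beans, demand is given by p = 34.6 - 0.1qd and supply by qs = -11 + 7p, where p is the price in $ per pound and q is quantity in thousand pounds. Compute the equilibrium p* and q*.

Inverting to quantity form: qd = 346 - 10p.
At equilibrium qd = qs, so 346 - 10p = -11 + 7p; collecting terms, 357 = 17p and p* = 21.
Plugging p* into demand: q* = 346 - 10(21) = 136.

p* = 21, q* = 136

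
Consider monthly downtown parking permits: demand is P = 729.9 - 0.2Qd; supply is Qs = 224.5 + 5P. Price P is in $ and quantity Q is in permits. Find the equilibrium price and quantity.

P* = 342.5, Q* = 1937

In direct form, Qd = 3649.5 - 5P.
Set Qd = Qs: 3649.5 - 5P = 224.5 + 5P, so 3425 = 10P and P* = 342.5.
Plugging P* into demand: Q* = 3649.5 - 5(342.5) = 1937.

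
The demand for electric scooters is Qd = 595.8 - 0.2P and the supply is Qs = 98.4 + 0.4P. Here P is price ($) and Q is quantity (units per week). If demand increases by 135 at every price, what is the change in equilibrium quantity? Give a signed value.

ΔQ = 90

Set Qd = Qs: 595.8 - 0.2P = 98.4 + 0.4P, so 497.4 = 0.6P and P* = 829.
From the demand curve, Q* = 595.8 - 0.2(829) = 430.
After the shift, demand is Qd = 730.8 - 0.2P.
New equilibrium: 632.4 = 0.6P, so P = 1054 and Q = 520.
ΔQ = 520 - 430 = 90.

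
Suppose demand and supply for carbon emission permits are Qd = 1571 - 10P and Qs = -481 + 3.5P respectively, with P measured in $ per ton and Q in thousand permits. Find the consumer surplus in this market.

Consumer surplus = 130.05

At equilibrium Qd = Qs, so 1571 - 10P = -481 + 3.5P; collecting terms, 2052 = 13.5P and P* = 152.
Plugging P* into demand: Q* = 1571 - 10(152) = 51.
Demand choke price (Qd = 0): P = 1571/10 = 157.1. Consumer surplus = ½ × (157.1 - 152) × 51 = 130.05.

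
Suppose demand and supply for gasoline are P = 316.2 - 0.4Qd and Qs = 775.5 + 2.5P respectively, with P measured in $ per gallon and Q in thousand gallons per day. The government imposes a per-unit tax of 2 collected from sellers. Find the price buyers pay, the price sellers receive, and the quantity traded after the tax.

P_b = 4, P_s = 2, Q = 780.5

In direct form, Qd = 790.5 - 2.5P.
Sellers keep P_s = P_b - 2 per unit, so supply in terms of the buyer price is Qs = 770.5 + 2.5P_b.
Market clearing requires 790.5 - 2.5P_b = 770.5 + 2.5P_b; hence 20 = 5P_b and P_b = 4.
Then P_s = 4 - 2 = 2 and Q = 790.5 - 2.5(4) = 780.5.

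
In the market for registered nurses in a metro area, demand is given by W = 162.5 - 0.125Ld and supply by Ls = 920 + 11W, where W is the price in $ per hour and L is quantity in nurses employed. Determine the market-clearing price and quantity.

In direct form, Ld = 1300 - 8W.
The market clears where 1300 - 8W = 920 + 11W. Rearranging, 19W = 380, hence W* = 20.
Then L* = 1300 - 8(20) = 1140.

W* = 20, L* = 1140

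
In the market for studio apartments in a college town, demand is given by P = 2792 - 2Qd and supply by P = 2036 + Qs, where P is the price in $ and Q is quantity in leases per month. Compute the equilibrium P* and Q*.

In direct form, Qd = 1396 - 0.5P and Qs = -2036 + P.
Equating demand and supply, 1396 - 0.5P = -2036 + P gives 1.5P = 3432, so P* = 2288.
From the demand curve, Q* = 1396 - 0.5(2288) = 252.

P* = 2288, Q* = 252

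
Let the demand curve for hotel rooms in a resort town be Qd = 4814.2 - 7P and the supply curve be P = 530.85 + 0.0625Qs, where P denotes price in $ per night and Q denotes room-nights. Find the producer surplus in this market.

Inverting to quantity form: Qs = -8493.6 + 16P.
At equilibrium Qd = Qs, so 4814.2 - 7P = -8493.6 + 16P; collecting terms, 13307.8 = 23P and P* = 578.6.
Plugging P* into demand: Q* = 4814.2 - 7(578.6) = 764.
Supply choke price (Qs = 0): P = 530.85. Producer surplus = ½ × (578.6 - 530.85) × 764 = 18240.5.

Producer surplus = 18240.5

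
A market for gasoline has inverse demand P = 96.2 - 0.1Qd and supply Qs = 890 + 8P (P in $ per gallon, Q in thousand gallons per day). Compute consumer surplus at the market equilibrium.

Consumer surplus = 42504.2

Solving each curve for Q: Qd = 962 - 10P.
At equilibrium Qd = Qs, so 962 - 10P = 890 + 8P; collecting terms, 72 = 18P and P* = 4.
Substitute back: Q* = 962 - 10(4) = 922.
Demand choke price (Qd = 0): P = 962/10 = 96.2. Consumer surplus = ½ × (96.2 - 4) × 922 = 42504.2.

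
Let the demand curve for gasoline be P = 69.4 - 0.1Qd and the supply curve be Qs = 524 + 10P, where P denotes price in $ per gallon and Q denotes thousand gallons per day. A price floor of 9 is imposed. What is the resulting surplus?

Rewriting in direct form: Qd = 694 - 10P.
With P fixed at 9, quantity demanded is 604 and quantity supplied is 614.
Surplus = Qs - Qd = 614 - 604 = 10.

Surplus = 10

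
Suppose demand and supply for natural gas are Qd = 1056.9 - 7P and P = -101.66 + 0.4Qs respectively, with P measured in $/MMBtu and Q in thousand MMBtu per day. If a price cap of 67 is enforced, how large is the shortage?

Shortage = 166.25

Inverting to quantity form: Qs = 254.15 + 2.5P.
With P fixed at 67, quantity demanded is 587.9 and quantity supplied is 421.65.
Shortage = Qd - Qs = 587.9 - 421.65 = 166.25.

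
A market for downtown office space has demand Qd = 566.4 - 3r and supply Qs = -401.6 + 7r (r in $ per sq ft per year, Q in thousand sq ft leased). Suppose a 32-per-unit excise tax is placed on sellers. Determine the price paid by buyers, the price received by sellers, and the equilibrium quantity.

The tax drives a wedge r_b - r_s = 32. Substituting r_s = r_b - 32 into supply: Qs = -625.6 + 7r_b.
Set Qd = Qs: 566.4 - 3r_b = -625.6 + 7r_b, so 1192 = 10r_b and r_b = 119.2.
So r_s = 87.2 and the quantity traded is Q = 566.4 - 3(119.2) = 208.8.

r_b = 119.2, r_s = 87.2, Q = 208.8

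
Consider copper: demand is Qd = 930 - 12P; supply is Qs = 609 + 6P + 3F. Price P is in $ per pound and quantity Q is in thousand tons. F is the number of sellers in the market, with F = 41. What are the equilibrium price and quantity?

P* = 11, Q* = 798

With F = 41, supply is Qs = 732 + 6P.
Set Qd = Qs: 930 - 12P = 732 + 6P, so 198 = 18P and P* = 11.
Then Q* = 930 - 12(11) = 798.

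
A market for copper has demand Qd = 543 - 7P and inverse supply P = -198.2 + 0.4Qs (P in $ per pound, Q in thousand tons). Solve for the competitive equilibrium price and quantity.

Solving each curve for Q: Qs = 495.5 + 2.5P.
Set Qd = Qs: 543 - 7P = 495.5 + 2.5P, so 47.5 = 9.5P and P* = 5.
From the demand curve, Q* = 543 - 7(5) = 508.

P* = 5, Q* = 508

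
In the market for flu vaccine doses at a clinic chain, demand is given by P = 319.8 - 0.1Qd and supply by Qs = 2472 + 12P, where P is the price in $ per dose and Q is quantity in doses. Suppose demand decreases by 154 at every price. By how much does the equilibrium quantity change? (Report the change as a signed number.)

ΔQ = -84

Inverting to quantity form: Qd = 3198 - 10P.
At equilibrium Qd = Qs, so 3198 - 10P = 2472 + 12P; collecting terms, 726 = 22P and P* = 33.
From the demand curve, Q* = 3198 - 10(33) = 2868.
After the shift, demand is Qd = 3044 - 10P.
New equilibrium: 572 = 22P, so P = 26 and Q = 2784.
ΔQ = 2784 - 2868 = -84.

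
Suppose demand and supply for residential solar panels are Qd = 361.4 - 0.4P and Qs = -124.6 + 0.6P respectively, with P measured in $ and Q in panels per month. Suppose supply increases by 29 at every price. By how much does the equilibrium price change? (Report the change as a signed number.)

Set Qd = Qs: 361.4 - 0.4P = -124.6 + 0.6P, so 486 = P and P* = 486.
From the demand curve, Q* = 361.4 - 0.4(486) = 167.
After the shift, supply is Qs = -95.6 + 0.6P.
The new intersection has 457 = P, i.e. P = 457, Q = 178.6.
ΔP = 457 - 486 = -29.

ΔP = -29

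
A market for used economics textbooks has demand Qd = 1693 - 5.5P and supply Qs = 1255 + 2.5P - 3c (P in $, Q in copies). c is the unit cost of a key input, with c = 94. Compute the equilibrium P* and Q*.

With c = 94, supply is Qs = 973 + 2.5P.
Equating demand and supply, 1693 - 5.5P = 973 + 2.5P gives 8P = 720, so P* = 90.
From the demand curve, Q* = 1693 - 5.5(90) = 1198.

P* = 90, Q* = 1198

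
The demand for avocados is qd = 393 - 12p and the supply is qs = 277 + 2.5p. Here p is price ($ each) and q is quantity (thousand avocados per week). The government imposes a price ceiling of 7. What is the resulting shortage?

At p = 7: qd = 309 and qs = 294.5.
Shortage = qd - qs = 309 - 294.5 = 14.5.

Shortage = 14.5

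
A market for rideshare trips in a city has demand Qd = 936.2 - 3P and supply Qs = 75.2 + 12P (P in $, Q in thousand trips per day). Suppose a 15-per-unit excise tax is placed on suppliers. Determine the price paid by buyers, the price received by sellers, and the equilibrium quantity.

The tax drives a wedge P_b - P_s = 15. Substituting P_s = P_b - 15 into supply: Qs = -104.8 + 12P_b.
Market clearing requires 936.2 - 3P_b = -104.8 + 12P_b; hence 1041 = 15P_b and P_b = 69.4.
So P_s = 54.4 and the quantity traded is Q = 936.2 - 3(69.4) = 728.

P_b = 69.4, P_s = 54.4, Q = 728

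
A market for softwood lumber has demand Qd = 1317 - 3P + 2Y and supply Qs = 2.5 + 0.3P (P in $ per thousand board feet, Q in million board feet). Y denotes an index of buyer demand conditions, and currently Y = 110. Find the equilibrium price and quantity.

With Y = 110, demand is Qd = 1537 - 3P.
Set Qd = Qs: 1537 - 3P = 2.5 + 0.3P, so 1534.5 = 3.3P and P* = 465.
Plugging P* into demand: Q* = 1537 - 3(465) = 142.

P* = 465, Q* = 142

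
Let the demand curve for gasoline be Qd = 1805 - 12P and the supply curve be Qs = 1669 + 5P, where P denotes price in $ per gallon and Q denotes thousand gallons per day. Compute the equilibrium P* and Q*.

Equating demand and supply, 1805 - 12P = 1669 + 5P gives 17P = 136, so P* = 8.
Then Q* = 1805 - 12(8) = 1709.

P* = 8, Q* = 1709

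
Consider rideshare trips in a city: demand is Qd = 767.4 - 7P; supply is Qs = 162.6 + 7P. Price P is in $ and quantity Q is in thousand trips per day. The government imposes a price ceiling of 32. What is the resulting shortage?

At P = 32: Qd = 543.4 and Qs = 386.6.
Shortage = Qd - Qs = 543.4 - 386.6 = 156.8.

Shortage = 156.8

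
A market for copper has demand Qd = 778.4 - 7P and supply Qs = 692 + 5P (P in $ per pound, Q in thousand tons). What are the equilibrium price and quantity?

P* = 7.2, Q* = 728

Equating demand and supply, 778.4 - 7P = 692 + 5P gives 12P = 86.4, so P* = 7.2.
Substitute back: Q* = 778.4 - 7(7.2) = 728.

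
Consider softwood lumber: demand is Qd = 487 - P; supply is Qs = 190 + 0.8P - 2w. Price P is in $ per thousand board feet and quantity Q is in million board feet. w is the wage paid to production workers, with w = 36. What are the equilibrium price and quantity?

With w = 36, supply is Qs = 118 + 0.8P.
Set Qd = Qs: 487 - P = 118 + 0.8P, so 369 = 1.8P and P* = 205.
Substitute back: Q* = 487 - 205 = 282.

P* = 205, Q* = 282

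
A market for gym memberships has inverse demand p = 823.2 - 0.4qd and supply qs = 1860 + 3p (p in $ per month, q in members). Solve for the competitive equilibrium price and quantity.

Rewriting in direct form: qd = 2058 - 2.5p.
Equating demand and supply, 2058 - 2.5p = 1860 + 3p gives 5.5p = 198, so p* = 36.
From the demand curve, q* = 2058 - 2.5(36) = 1968.

p* = 36, q* = 1968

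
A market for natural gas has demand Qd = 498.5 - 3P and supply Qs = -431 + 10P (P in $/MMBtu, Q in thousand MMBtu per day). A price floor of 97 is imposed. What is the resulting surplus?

With P fixed at 97, quantity demanded is 207.5 and quantity supplied is 539.
Surplus = Qs - Qd = 539 - 207.5 = 331.5.

Surplus = 331.5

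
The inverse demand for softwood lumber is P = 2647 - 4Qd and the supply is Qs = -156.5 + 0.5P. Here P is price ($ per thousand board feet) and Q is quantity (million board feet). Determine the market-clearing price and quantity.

P* = 1091, Q* = 389

Inverting to quantity form: Qd = 661.75 - 0.25P.
Set Qd = Qs: 661.75 - 0.25P = -156.5 + 0.5P, so 818.25 = 0.75P and P* = 1091.
Then Q* = 661.75 - 0.25(1091) = 389.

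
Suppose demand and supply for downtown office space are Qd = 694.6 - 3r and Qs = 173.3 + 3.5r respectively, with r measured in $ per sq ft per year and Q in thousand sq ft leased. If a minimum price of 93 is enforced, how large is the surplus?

With r fixed at 93, quantity demanded is 415.6 and quantity supplied is 498.8.
Surplus = Qs - Qd = 498.8 - 415.6 = 83.2.

Surplus = 83.2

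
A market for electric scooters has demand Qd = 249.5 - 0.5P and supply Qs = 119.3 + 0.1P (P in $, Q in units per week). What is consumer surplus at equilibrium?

At equilibrium Qd = Qs, so 249.5 - 0.5P = 119.3 + 0.1P; collecting terms, 130.2 = 0.6P and P* = 217.
From the demand curve, Q* = 249.5 - 0.5(217) = 141.
Demand choke price (Qd = 0): P = 249.5/0.5 = 499. Consumer surplus = ½ × (499 - 217) × 141 = 19881.

Consumer surplus = 19881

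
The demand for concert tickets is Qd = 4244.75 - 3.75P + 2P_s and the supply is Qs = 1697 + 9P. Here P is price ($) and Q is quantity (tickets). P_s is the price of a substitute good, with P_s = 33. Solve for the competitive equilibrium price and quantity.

P* = 205, Q* = 3542

With P_s = 33, demand is Qd = 4310.75 - 3.75P.
Equating demand and supply, 4310.75 - 3.75P = 1697 + 9P gives 12.75P = 2613.75, so P* = 205.
Then Q* = 4310.75 - 3.75(205) = 3542.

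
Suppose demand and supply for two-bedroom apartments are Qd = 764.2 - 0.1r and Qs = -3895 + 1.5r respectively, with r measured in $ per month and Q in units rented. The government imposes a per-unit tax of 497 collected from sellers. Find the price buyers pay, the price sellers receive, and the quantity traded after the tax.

r_b = 3377.9375, r_s = 2880.9375, Q = 426.40625

With a tax of 497 on sellers, they supply based on the net price r_s = r_b - 497, so Qs = -4640.5 + 1.5r_b.
Set Qd = Qs: 764.2 - 0.1r_b = -4640.5 + 1.5r_b, so 5404.7 = 1.6r_b and r_b = 3377.9375.
So r_s = 2880.9375 and the quantity traded is Q = 764.2 - 0.1(3377.9375) = 426.40625.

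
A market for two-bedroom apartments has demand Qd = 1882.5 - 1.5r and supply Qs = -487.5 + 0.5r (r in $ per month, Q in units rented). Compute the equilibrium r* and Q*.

Equating demand and supply, 1882.5 - 1.5r = -487.5 + 0.5r gives 2r = 2370, so r* = 1185.
Plugging r* into demand: Q* = 1882.5 - 1.5(1185) = 105.

r* = 1185, Q* = 105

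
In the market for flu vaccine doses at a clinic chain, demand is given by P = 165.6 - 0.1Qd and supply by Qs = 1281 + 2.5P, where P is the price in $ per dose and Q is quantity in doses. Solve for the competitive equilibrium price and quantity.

P* = 30, Q* = 1356

In direct form, Qd = 1656 - 10P.
At equilibrium Qd = Qs, so 1656 - 10P = 1281 + 2.5P; collecting terms, 375 = 12.5P and P* = 30.
Plugging P* into demand: Q* = 1656 - 10(30) = 1356.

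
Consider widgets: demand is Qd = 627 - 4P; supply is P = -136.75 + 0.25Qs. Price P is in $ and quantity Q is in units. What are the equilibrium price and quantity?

In direct form, Qs = 547 + 4P.
At equilibrium Qd = Qs, so 627 - 4P = 547 + 4P; collecting terms, 80 = 8P and P* = 10.
Then Q* = 627 - 4(10) = 587.

P* = 10, Q* = 587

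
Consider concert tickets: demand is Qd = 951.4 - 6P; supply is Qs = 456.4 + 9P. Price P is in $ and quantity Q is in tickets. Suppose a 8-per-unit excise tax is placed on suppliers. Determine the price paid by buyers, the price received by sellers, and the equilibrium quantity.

With a tax of 8 on suppliers, they supply based on the net price P_s = P_b - 8, so Qs = 384.4 + 9P_b.
Set Qd = Qs: 951.4 - 6P_b = 384.4 + 9P_b, so 567 = 15P_b and P_b = 37.8.
Then P_s = 37.8 - 8 = 29.8 and Q = 951.4 - 6(37.8) = 724.6.

P_b = 37.8, P_s = 29.8, Q = 724.6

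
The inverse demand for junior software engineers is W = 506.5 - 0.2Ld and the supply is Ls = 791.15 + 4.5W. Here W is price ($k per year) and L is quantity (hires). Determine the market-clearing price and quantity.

In direct form, Ld = 2532.5 - 5W.
The market clears where 2532.5 - 5W = 791.15 + 4.5W. Rearranging, 9.5W = 1741.35, hence W* = 183.3.
Then L* = 2532.5 - 5(183.3) = 1616.

W* = 183.3, L* = 1616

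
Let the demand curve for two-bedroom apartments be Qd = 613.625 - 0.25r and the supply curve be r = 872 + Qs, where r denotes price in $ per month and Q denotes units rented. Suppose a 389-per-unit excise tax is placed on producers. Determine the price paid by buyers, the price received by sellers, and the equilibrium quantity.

r_b = 1499.7, r_s = 1110.7, Q = 238.7

Inverting to quantity form: Qs = -872 + r.
Producers keep r_s = r_b - 389 per unit, so supply in terms of the buyer price is Qs = -1261 + r_b.
Set Qd = Qs: 613.625 - 0.25r_b = -1261 + r_b, so 1874.625 = 1.25r_b and r_b = 1499.7.
So r_s = 1110.7 and the quantity traded is Q = 613.625 - 0.25(1499.7) = 238.7.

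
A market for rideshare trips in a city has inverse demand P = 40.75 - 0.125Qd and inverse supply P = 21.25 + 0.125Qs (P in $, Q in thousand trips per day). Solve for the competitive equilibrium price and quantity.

P* = 31, Q* = 78

Inverting to quantity form: Qd = 326 - 8P and Qs = -170 + 8P.
Set Qd = Qs: 326 - 8P = -170 + 8P, so 496 = 16P and P* = 31.
From the demand curve, Q* = 326 - 8(31) = 78.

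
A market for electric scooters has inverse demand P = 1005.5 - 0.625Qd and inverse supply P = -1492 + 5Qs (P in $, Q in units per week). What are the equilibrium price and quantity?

In direct form, Qd = 1608.8 - 1.6P and Qs = 298.4 + 0.2P.
At equilibrium Qd = Qs, so 1608.8 - 1.6P = 298.4 + 0.2P; collecting terms, 1310.4 = 1.8P and P* = 728.
Plugging P* into demand: Q* = 1608.8 - 1.6(728) = 444.

P* = 728, Q* = 444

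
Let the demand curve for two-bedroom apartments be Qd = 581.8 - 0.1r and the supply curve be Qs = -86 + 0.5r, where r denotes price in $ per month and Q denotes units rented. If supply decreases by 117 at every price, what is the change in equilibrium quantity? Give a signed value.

ΔQ = -19.5

The market clears where 581.8 - 0.1r = -86 + 0.5r. Rearranging, 0.6r = 667.8, hence r* = 1113.
Plugging r* into demand: Q* = 581.8 - 0.1(1113) = 470.5.
After the shift, supply is Qs = -203 + 0.5r.
New equilibrium: 784.8 = 0.6r, so r = 1308 and Q = 451.
ΔQ = 451 - 470.5 = -19.5.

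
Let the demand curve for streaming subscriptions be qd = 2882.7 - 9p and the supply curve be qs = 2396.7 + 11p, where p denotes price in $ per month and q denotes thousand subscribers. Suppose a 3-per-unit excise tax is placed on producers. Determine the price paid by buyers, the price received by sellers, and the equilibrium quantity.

The tax drives a wedge p_b - p_s = 3. Substituting p_s = p_b - 3 into supply: qs = 2363.7 + 11p_b.
Market clearing requires 2882.7 - 9p_b = 2363.7 + 11p_b; hence 519 = 20p_b and p_b = 25.95.
Then p_s = 25.95 - 3 = 22.95 and q = 2882.7 - 9(25.95) = 2649.15.

p_b = 25.95, p_s = 22.95, q = 2649.15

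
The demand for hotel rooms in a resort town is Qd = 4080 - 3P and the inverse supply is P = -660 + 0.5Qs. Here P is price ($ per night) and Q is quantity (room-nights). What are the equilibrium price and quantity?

In direct form, Qs = 1320 + 2P.
At equilibrium Qd = Qs, so 4080 - 3P = 1320 + 2P; collecting terms, 2760 = 5P and P* = 552.
Substitute back: Q* = 4080 - 3(552) = 2424.

P* = 552, Q* = 2424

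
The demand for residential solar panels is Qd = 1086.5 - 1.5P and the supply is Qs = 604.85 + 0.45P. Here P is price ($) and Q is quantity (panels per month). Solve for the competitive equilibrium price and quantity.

The market clears where 1086.5 - 1.5P = 604.85 + 0.45P. Rearranging, 1.95P = 481.65, hence P* = 247.
Then Q* = 1086.5 - 1.5(247) = 716.

P* = 247, Q* = 716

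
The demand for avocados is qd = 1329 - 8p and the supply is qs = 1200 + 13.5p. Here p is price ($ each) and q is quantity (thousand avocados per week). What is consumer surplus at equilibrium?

At equilibrium qd = qs, so 1329 - 8p = 1200 + 13.5p; collecting terms, 129 = 21.5p and p* = 6.
Then q* = 1329 - 8(6) = 1281.
Demand choke price (qd = 0): p = 1329/8 = 166.125. Consumer surplus = ½ × (166.125 - 6) × 1281 = 102560.0625.

Consumer surplus = 102560.0625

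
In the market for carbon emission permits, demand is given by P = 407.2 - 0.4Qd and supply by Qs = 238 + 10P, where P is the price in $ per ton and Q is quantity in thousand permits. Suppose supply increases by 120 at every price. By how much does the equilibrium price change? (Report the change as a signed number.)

Rewriting in direct form: Qd = 1018 - 2.5P.
At equilibrium Qd = Qs, so 1018 - 2.5P = 238 + 10P; collecting terms, 780 = 12.5P and P* = 62.4.
From the demand curve, Q* = 1018 - 2.5(62.4) = 862.
After the shift, supply is Qs = 358 + 10P.
Re-solving, 12.5P = 660 gives P = 52.8 and Q = 886.
ΔP = 52.8 - 62.4 = -9.6.

ΔP = -9.6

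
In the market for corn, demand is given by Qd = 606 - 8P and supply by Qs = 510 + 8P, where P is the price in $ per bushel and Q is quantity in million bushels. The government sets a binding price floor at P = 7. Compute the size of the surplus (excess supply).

At P = 7: Qd = 550 and Qs = 566.
Surplus = Qs - Qd = 566 - 550 = 16.

Surplus = 16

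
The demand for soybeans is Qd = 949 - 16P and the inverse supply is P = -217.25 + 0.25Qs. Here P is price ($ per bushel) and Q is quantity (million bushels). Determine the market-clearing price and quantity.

Inverting to quantity form: Qs = 869 + 4P.
At equilibrium Qd = Qs, so 949 - 16P = 869 + 4P; collecting terms, 80 = 20P and P* = 4.
From the demand curve, Q* = 949 - 16(4) = 885.

P* = 4, Q* = 885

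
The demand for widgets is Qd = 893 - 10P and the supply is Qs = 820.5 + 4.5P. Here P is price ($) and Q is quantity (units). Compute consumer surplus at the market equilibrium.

Set Qd = Qs: 893 - 10P = 820.5 + 4.5P, so 72.5 = 14.5P and P* = 5.
Plugging P* into demand: Q* = 893 - 10(5) = 843.
Demand choke price (Qd = 0): P = 893/10 = 89.3. Consumer surplus = ½ × (89.3 - 5) × 843 = 35532.45.

Consumer surplus = 35532.45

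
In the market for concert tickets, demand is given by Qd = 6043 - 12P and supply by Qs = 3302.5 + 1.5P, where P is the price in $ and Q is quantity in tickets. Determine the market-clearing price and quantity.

P* = 203, Q* = 3607

Set Qd = Qs: 6043 - 12P = 3302.5 + 1.5P, so 2740.5 = 13.5P and P* = 203.
Then Q* = 6043 - 12(203) = 3607.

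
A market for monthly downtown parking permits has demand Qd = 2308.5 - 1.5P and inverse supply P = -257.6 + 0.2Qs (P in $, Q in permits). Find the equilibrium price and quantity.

Inverting to quantity form: Qs = 1288 + 5P.
The market clears where 2308.5 - 1.5P = 1288 + 5P. Rearranging, 6.5P = 1020.5, hence P* = 157.
Plugging P* into demand: Q* = 2308.5 - 1.5(157) = 2073.

P* = 157, Q* = 2073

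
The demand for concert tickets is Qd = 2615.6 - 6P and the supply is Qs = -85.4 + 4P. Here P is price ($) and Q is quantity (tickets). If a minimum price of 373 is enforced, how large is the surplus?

With P fixed at 373, quantity demanded is 377.6 and quantity supplied is 1406.6.
Surplus = Qs - Qd = 1406.6 - 377.6 = 1029.

Surplus = 1029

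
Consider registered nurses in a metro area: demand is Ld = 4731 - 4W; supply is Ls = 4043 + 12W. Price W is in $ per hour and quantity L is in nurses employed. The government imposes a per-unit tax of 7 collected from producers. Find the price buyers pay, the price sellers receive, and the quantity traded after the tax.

The tax drives a wedge W_b - W_s = 7. Substituting W_s = W_b - 7 into supply: Ls = 3959 + 12W_b.
Market clearing requires 4731 - 4W_b = 3959 + 12W_b; hence 772 = 16W_b and W_b = 48.25.
Then W_s = 48.25 - 7 = 41.25 and L = 4731 - 4(48.25) = 4538.

W_b = 48.25, W_s = 41.25, L = 4538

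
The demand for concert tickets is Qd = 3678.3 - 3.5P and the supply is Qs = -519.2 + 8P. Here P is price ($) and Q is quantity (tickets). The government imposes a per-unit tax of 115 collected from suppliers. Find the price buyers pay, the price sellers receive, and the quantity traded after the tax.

The tax drives a wedge P_b - P_s = 115. Substituting P_s = P_b - 115 into supply: Qs = -1439.2 + 8P_b.
Set Qd = Qs: 3678.3 - 3.5P_b = -1439.2 + 8P_b, so 5117.5 = 11.5P_b and P_b = 445.
Then P_s = 445 - 115 = 330 and Q = 3678.3 - 3.5(445) = 2120.8.

P_b = 445, P_s = 330, Q = 2120.8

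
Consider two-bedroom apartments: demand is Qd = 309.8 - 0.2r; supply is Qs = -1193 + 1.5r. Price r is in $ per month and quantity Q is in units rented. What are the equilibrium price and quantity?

r* = 884, Q* = 133

At equilibrium Qd = Qs, so 309.8 - 0.2r = -1193 + 1.5r; collecting terms, 1502.8 = 1.7r and r* = 884.
From the demand curve, Q* = 309.8 - 0.2(884) = 133.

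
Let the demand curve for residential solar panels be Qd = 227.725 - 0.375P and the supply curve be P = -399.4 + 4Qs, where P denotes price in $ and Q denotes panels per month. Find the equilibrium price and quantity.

Rewriting in direct form: Qs = 99.85 + 0.25P.
The market clears where 227.725 - 0.375P = 99.85 + 0.25P. Rearranging, 0.625P = 127.875, hence P* = 204.6.
Substitute back: Q* = 227.725 - 0.375(204.6) = 151.

P* = 204.6, Q* = 151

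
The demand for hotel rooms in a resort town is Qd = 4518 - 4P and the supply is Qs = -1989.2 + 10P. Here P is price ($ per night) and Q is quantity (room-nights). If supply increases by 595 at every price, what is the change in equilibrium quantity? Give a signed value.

ΔQ = 170

At equilibrium Qd = Qs, so 4518 - 4P = -1989.2 + 10P; collecting terms, 6507.2 = 14P and P* = 464.8.
Substitute back: Q* = 4518 - 4(464.8) = 2658.8.
After the shift, supply is Qs = -1394.2 + 10P.
New equilibrium: 5912.2 = 14P, so P = 422.3 and Q = 2828.8.
ΔQ = 2828.8 - 2658.8 = 170.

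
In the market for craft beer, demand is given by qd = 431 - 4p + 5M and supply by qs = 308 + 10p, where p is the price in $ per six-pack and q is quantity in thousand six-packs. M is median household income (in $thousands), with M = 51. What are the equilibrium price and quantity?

With M = 51, demand is qd = 686 - 4p.
The market clears where 686 - 4p = 308 + 10p. Rearranging, 14p = 378, hence p* = 27.
Substitute back: q* = 686 - 4(27) = 578.

p* = 27, q* = 578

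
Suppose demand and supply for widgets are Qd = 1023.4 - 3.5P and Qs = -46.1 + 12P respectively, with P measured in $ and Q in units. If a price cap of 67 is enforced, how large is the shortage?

At P = 67: Qd = 788.9 and Qs = 757.9.
Shortage = Qd - Qs = 788.9 - 757.9 = 31.

Shortage = 31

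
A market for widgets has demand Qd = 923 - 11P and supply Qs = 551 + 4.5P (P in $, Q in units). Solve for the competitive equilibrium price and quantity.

At equilibrium Qd = Qs, so 923 - 11P = 551 + 4.5P; collecting terms, 372 = 15.5P and P* = 24.
Substitute back: Q* = 923 - 11(24) = 659.

P* = 24, Q* = 659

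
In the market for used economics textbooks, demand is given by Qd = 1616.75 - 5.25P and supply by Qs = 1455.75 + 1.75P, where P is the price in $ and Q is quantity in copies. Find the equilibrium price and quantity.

P* = 23, Q* = 1496

At equilibrium Qd = Qs, so 1616.75 - 5.25P = 1455.75 + 1.75P; collecting terms, 161 = 7P and P* = 23.
From the demand curve, Q* = 1616.75 - 5.25(23) = 1496.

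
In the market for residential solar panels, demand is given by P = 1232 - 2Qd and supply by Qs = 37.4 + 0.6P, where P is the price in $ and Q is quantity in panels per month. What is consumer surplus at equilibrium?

Inverting to quantity form: Qd = 616 - 0.5P.
Equating demand and supply, 616 - 0.5P = 37.4 + 0.6P gives 1.1P = 578.6, so P* = 526.
Then Q* = 616 - 0.5(526) = 353.
Demand choke price (Qd = 0): P = 616/0.5 = 1232. Consumer surplus = ½ × (1232 - 526) × 353 = 124609.

Consumer surplus = 124609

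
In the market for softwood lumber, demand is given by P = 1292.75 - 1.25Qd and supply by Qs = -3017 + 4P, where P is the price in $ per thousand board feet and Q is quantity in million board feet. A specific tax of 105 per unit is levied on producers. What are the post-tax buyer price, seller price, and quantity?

Solving each curve for Q: Qd = 1034.2 - 0.8P.
Producers keep P_s = P_b - 105 per unit, so supply in terms of the buyer price is Qs = -3437 + 4P_b.
Equate demand and the shifted supply: 1034.2 - 0.8P_b = -3437 + 4P_b, giving 4.8P_b = 4471.2, so P_b = 931.5.
So P_s = 826.5 and the quantity traded is Q = 1034.2 - 0.8(931.5) = 289.

P_b = 931.5, P_s = 826.5, Q = 289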